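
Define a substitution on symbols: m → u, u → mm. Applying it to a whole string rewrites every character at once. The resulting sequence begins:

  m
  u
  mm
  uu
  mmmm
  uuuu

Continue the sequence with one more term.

mmmmmmmm

Apply φ to uuuu symbol by symbol: u→mm, u→mm, u→mm, u→mm; joined: mm mm mm mm.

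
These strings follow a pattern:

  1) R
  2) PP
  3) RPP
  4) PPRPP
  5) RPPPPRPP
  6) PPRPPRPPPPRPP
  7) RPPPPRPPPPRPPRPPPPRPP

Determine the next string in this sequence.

PPRPPRPPPPRPPRPPPPRPPPPRPPRPPPPRPP

Each term (from the third on) is the two preceding terms concatenated in order: term 3 = R·PP = RPP.
The next term joins PPRPPRPPPPRPP and RPPPPRPPPPRPPRPPPPRPP.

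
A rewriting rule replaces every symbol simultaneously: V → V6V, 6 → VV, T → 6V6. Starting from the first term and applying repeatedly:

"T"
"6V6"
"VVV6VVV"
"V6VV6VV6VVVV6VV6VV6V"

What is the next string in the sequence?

Rewriting the 20 symbols of V6VV6VV6VVVV6VV6VV6V one by one yields V6V VV V6V V6V VV V6V V6V VV V6V V6V V6V V6V VV V6V V6V VV V6V V6V VV V6V; concatenated:

V6VVVV6VV6VVVV6VV6VVVV6VV6VV6VV6VVVV6VV6VVVV6VV6VVVV6V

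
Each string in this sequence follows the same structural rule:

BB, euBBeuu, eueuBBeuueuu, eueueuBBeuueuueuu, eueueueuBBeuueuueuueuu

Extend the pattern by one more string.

s(k+1) = eu·s(k)·euu, so each term gains eu as a prefix and euu as a suffix.
So the next term is eu·eueueueuBBeuueuueuueuu·euu.

eueueueueuBBeuueuueuueuueuu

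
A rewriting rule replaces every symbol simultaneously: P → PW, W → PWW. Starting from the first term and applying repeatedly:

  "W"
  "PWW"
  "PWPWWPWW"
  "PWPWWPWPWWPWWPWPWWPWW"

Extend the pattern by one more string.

Rewriting the 21 symbols of PWPWWPWPWWPWWPWPWWPWW one by one yields PW PWW PW PWW PWW PW PWW PW PWW PWW PW PWW PWW PW PWW PW PWW PWW PW PWW PWW; concatenated:

PWPWWPWPWWPWWPWPWWPWPWWPWWPWPWWPWWPWPWWPWPWWPWWPWPWWPWW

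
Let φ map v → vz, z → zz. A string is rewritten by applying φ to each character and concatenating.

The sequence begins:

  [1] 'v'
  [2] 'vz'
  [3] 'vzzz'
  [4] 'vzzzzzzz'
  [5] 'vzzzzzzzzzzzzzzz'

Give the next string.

Applying the rule to each of the 16 symbols of vzzzzzzzzzzzzzzz gives the pieces vz zz zz zz zz zz zz zz zz zz zz zz zz zz zz zz, which concatenate to the answer.

vzzzzzzzzzzzzzzzzzzzzzzzzzzzzzzz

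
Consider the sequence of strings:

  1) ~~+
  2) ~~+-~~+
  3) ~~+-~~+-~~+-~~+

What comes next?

Every step duplicates the string with '-' between the halves.
So the next term is two copies of ~~+-~~+-~~+-~~+ with '-' between the halves.

~~+-~~+-~~+-~~+-~~+-~~+-~~+-~~+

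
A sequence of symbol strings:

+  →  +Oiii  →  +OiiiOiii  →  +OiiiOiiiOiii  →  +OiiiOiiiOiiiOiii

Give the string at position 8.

+OiiiOiiiOiiiOiiiOiiiOiiiOiii

Every step adds Oiii to the end: s(k+1) = s(k)·Oiii.
From +OiiiOiiiOiiiOiii, 3 further steps: +OiiiOiiiOiiiOiii → +OiiiOiiiOiiiOiiiOiii → +OiiiOiiiOiiiOiiiOiiiOiii → (answer).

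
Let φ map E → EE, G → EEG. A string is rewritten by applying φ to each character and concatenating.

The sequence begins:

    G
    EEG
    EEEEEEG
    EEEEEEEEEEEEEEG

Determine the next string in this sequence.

Rewriting the 15 symbols of EEEEEEEEEEEEEEG one by one yields EE EE EE EE EE EE EE EE EE EE EE EE EE EE EEG; concatenated:

EEEEEEEEEEEEEEEEEEEEEEEEEEEEEEG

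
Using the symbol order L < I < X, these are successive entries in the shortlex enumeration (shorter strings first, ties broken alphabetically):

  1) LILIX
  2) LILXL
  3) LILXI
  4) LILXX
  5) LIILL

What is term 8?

Stepping forward 3 times from LIILL: LIILL → LIILI → LIILX, then the target.

LIIIL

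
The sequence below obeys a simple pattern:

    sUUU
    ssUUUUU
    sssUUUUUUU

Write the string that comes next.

ssssUUUUUUUUU

Reading off run lengths: s runs 1, 2, 3; U runs 3, 5, 7 — each is linear in n (n = 1, 2, …).
At n = 4 the blocks have lengths 4, 9.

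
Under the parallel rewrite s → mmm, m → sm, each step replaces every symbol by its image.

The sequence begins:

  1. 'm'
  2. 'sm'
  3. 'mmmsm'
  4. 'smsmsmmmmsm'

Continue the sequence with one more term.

mmmsmmmmsmmmmsmsmsmsmmmmsm

Rewriting each symbol of smsmsmmmmsm: s→mmm, m→sm, s→mmm, m→sm, s→mmm, m→sm, m→sm, m→sm, m→sm, s→mmm, m→sm, which concatenates to mmm sm mmm sm mmm sm sm sm sm mmm sm.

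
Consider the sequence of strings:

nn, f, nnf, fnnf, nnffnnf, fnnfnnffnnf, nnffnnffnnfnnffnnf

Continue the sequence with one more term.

From term 3 onward, concatenate the second-to-last term with the last: nn·f = nnf, f·nnf = fnnf, …
Continuing: fnnfnnffnnf · nnffnnffnnfnnffnnf gives term 8.

fnnfnnffnnfnnffnnffnnfnnffnnf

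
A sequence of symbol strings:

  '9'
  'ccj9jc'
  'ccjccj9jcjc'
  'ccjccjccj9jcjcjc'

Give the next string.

s(k+1) = ccj·s(k)·jc, so each term gains ccj as a prefix and jc as a suffix.
Applying this once more to ccjccjccj9jcjcjc:

ccjccjccjccj9jcjcjcjc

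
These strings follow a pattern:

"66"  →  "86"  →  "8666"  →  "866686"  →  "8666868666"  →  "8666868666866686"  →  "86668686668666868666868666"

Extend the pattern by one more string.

866686866686668686668686668666868666866686

Each term (from the third on) is the previous term followed by the one before it: term 3 = 86·66 = 8666.
The next term joins 86668686668666868666868666 and 8666868666866686.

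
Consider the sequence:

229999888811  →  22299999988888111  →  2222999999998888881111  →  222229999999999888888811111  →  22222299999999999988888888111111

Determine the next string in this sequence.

2222222999999999999998888888881111111

Term n consists of n 2's, followed by 2n 9's, followed by n+2 8's, followed by n 1's, where the shown terms are n = 2, 3, 4, 5, 6.
For the next term, n = 7, so the run lengths are 7, 14, 9, 7.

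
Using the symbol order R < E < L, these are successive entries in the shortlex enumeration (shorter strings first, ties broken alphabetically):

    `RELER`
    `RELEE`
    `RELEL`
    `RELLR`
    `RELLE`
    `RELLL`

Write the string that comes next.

RLRRR

Find the rightmost character of RELLL below L, bump it to the next letter, and reset everything to its right to R.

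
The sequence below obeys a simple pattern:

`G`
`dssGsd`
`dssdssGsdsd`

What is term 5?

dssdssdssdssGsdsdsdsd

s(k+1) = dss·s(k)·sd, so each term gains dss as a prefix and sd as a suffix.
From dssdssGsdsd, 2 further steps: dssdssGsdsd → dssdssdssGsdsdsd → (answer).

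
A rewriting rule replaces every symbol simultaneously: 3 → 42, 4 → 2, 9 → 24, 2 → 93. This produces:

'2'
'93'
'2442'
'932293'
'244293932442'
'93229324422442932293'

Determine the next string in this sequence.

Applying the rule to each of the 20 symbols of 93229324422442932293 gives the pieces 24 42 93 93 24 42 93 2 2 93 93 2 2 93 24 42 93 93 24 42, which concatenate to the answer.

244293932442932293932293244293932442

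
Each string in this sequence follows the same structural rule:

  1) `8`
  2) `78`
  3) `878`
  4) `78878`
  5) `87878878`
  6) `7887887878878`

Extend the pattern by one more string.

878788787887887878878

Each term (from the third on) is the two preceding terms concatenated in order: term 3 = 8·78 = 878.
The next term joins 87878878 and 7887887878878.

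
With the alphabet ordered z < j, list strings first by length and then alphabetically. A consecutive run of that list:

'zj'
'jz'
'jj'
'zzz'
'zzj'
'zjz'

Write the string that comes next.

zjj

Treat zjz as a base-2 numeral over the given alphabet and add one, carrying through any trailing j's.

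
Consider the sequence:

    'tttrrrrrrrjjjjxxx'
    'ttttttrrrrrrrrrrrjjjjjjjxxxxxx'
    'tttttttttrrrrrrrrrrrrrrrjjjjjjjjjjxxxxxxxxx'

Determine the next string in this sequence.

Reading off run lengths: t runs 3, 6, 9; r runs 7, 11, 15; j runs 4, 7, 10; x runs 3, 6, 9 — each is linear in n (n = 1, 2, …).
For the next term, n = 4, so the run lengths are 12, 19, 13, 12.

ttttttttttttrrrrrrrrrrrrrrrrrrrjjjjjjjjjjjjjxxxxxxxxxxxx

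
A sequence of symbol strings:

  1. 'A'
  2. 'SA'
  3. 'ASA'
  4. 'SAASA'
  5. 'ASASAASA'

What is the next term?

From term 3 onward, concatenate the second-to-last term with the last: A·SA = ASA, SA·ASA = SAASA, …
Continuing: SAASA · ASASAASA gives term 6.

SAASAASASAASA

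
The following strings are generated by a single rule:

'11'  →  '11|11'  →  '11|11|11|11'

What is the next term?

s(k+1) = s(k)·|·s(k) — each term doubles the last with '|' between the halves.
So the next term is two copies of 11|11|11|11 with '|' between the halves.

11|11|11|11|11|11|11|11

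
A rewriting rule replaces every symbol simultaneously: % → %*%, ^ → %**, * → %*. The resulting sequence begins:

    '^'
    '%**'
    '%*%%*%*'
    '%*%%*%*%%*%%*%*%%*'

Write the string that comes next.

Rewriting the 18 symbols of %*%%*%*%%*%%*%*%%* one by one yields %*% %* %*% %*% %* %*% %* %*% %*% %* %*% %*% %* %*% %* %*% %*% %*; concatenated:

%*%%*%*%%*%%*%*%%*%*%%*%%*%*%%*%%*%*%%*%*%%*%%*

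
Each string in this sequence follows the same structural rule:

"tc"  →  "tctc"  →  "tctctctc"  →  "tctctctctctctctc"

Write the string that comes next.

s(k+1) = s(k)·s(k) — each term doubles the last.
Doubling tctctctctctctctc:

tctctctctctctctctctctctctctctctc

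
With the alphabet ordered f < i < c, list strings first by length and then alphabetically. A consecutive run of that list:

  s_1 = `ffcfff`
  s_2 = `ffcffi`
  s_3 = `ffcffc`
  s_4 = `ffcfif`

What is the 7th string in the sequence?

ffcfcf

Continuing the enumeration 3 steps past ffcfif: ffcfif → ffcfii → ffcfic → (answer).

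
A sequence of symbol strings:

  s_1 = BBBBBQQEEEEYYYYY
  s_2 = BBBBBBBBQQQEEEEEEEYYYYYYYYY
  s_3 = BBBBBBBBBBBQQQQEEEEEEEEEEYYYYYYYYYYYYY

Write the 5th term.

BBBBBBBBBBBBBBBBBQQQQQQEEEEEEEEEEEEEEEEYYYYYYYYYYYYYYYYYYYYY

Reading off run lengths: B runs 5, 8, 11; Q runs 2, 3, 4; E runs 4, 7, 10; Y runs 5, 9, 13 — each is linear in n (n = 1, 2, …).
Setting n = 5 gives 17, 6, 16, 21 characters in each block.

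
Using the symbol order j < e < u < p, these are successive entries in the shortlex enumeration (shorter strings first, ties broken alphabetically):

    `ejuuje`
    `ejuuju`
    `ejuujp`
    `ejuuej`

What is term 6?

Continuing the enumeration 2 steps past ejuuej: ejuuej → ejuuee → (answer).

ejuueu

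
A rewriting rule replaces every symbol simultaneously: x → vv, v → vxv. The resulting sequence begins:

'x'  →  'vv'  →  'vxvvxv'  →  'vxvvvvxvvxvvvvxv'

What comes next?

vxvvvvxvvxvvxvvxvvvvxvvxvvvvxvvxvvxvvxvvvvxv

Applying the rule to each of the 16 symbols of vxvvvvxvvxvvvvxv gives the pieces vxv vv vxv vxv vxv vxv vv vxv vxv vv vxv vxv vxv vxv vv vxv, which concatenate to the answer.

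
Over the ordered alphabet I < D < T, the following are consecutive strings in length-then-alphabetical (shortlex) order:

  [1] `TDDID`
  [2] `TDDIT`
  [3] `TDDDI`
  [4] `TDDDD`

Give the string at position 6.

Continuing the enumeration 2 steps past TDDDD: TDDDD → TDDDT → (answer).

TDDTI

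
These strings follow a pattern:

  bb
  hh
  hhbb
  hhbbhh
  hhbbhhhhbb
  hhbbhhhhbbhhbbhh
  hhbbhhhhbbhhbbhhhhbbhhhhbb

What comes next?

Each term (from the third on) is the previous term followed by the one before it: term 3 = hh·bb = hhbb.
The next term joins hhbbhhhhbbhhbbhhhhbbhhhhbb and hhbbhhhhbbhhbbhh.

hhbbhhhhbbhhbbhhhhbbhhhhbbhhbbhhhhbbhhbbhh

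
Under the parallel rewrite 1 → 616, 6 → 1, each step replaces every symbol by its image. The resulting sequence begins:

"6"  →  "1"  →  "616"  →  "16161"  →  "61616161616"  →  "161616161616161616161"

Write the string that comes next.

Replace each of the 21 characters of 161616161616161616161 in place — 616 1 616 1 616 1 616 1 616 1 616 1 616 1 616 1 616 1 616 1 616 — and concatenate.

6161616161616161616161616161616161616161616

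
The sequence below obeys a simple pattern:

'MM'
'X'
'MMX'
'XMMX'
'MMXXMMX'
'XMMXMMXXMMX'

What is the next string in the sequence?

This is a Fibonacci-style word recurrence s(k) = s(k−2)·s(k−1): e.g. MM·X = MMX.
Continuing: MMXXMMX · XMMXMMXXMMX gives term 7.

MMXXMMXXMMXMMXXMMX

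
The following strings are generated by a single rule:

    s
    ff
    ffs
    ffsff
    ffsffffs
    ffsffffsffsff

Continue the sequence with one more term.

ffsffffsffsffffsffffs

Each term (from the third on) is the previous term followed by the one before it: term 3 = ff·s = ffs.
The next term joins ffsffffsffsff and ffsffffs.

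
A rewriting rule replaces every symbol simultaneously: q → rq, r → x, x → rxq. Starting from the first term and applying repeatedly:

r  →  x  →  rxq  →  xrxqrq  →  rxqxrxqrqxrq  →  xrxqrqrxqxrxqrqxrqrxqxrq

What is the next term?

Rewriting the 24 symbols of xrxqrqrxqxrxqrqxrqrxqxrq one by one yields rxq x rxq rq x rq x rxq rq rxq x rxq rq x rq rxq x rq x rxq rq rxq x rq; concatenated:

rxqxrxqrqxrqxrxqrqrxqxrxqrqxrqrxqxrqxrxqrqrxqxrq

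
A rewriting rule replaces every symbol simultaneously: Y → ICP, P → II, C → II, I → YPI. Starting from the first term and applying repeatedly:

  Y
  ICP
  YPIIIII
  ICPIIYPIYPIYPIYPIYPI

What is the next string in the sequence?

Rewriting the 20 symbols of ICPIIYPIYPIYPIYPIYPI one by one yields YPI II II YPI YPI ICP II YPI ICP II YPI ICP II YPI ICP II YPI ICP II YPI; concatenated:

YPIIIIIYPIYPIICPIIYPIICPIIYPIICPIIYPIICPIIYPIICPIIYPI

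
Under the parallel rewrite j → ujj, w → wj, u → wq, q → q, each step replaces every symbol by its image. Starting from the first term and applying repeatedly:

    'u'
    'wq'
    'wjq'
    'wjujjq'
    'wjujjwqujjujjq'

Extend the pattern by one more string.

wjujjwqujjujjwjqwqujjujjwqujjujjq

φ(wjujjwqujjujjq) expands symbol-by-symbol to wj ujj wq ujj ujj wj q wq ujj ujj wq ujj ujj q; joining the 14 pieces gives the next term.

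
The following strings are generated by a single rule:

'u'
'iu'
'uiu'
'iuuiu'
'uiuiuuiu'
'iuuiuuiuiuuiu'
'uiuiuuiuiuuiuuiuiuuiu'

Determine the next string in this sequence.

iuuiuuiuiuuiuuiuiuuiuiuuiuuiuiuuiu

Each term (from the third on) is the two preceding terms concatenated in order: term 3 = u·iu = uiu.
Continuing: iuuiuuiuiuuiu · uiuiuuiuiuuiuuiuiuuiu gives term 8.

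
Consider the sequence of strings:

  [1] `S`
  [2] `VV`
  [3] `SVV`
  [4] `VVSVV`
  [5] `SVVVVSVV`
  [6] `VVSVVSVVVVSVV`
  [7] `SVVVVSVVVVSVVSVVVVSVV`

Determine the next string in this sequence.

VVSVVSVVVVSVVSVVVVSVVVVSVVSVVVVSVV

From term 3 onward, concatenate the second-to-last term with the last: S·VV = SVV, VV·SVV = VVSVV, …
The next term joins VVSVVSVVVVSVV and SVVVVSVVVVSVVSVVVVSVV.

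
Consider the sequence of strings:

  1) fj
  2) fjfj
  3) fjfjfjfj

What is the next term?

fjfjfjfjfjfjfjfj

s(k+1) = s(k)·s(k) — each term doubles the last.
So the next term is two copies of fjfjfjfj.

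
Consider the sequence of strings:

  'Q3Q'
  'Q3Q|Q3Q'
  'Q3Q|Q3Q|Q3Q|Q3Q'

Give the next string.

Q3Q|Q3Q|Q3Q|Q3Q|Q3Q|Q3Q|Q3Q|Q3Q

Every step duplicates the string with '|' between the halves.
So the next term is two copies of Q3Q|Q3Q|Q3Q|Q3Q with '|' between the halves.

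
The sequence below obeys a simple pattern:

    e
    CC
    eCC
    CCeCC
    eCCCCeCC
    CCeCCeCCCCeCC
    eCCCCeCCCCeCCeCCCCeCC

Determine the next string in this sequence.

CCeCCeCCCCeCCeCCCCeCCCCeCCeCCCCeCC

Each term (from the third on) is the two preceding terms concatenated in order: term 3 = e·CC = eCC.
Continuing: CCeCCeCCCCeCC · eCCCCeCCCCeCCeCCCCeCC gives term 8.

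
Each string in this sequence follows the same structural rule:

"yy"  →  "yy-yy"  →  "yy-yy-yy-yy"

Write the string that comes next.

s(k+1) = s(k)·-·s(k) — each term doubles the last with '-' between the halves.
One more doubling of yy-yy-yy-yy gives the answer.

yy-yy-yy-yy-yy-yy-yy-yy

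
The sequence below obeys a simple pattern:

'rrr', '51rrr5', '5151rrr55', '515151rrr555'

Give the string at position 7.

515151515151rrr555555

s(k+1) = 51·s(k)·5, so each term gains 51 as a prefix and 5 as a suffix.
From 515151rrr555, 3 further steps: 515151rrr555 → 51515151rrr5555 → 5151515151rrr55555 → (answer).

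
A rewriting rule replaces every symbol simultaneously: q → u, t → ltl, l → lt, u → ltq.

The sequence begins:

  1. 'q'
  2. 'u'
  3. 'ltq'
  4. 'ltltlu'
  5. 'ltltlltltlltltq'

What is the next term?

ltltlltltlltltltlltltlltltltlltltlu

φ(ltltlltltlltltq) expands symbol-by-symbol to lt ltl lt ltl lt lt ltl lt ltl lt lt ltl lt ltl u; joining the 15 pieces gives the next term.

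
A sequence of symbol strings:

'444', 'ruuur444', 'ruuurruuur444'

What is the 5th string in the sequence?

Every step adds ruuur at the front: s(k+1) = ruuur·s(k).
From ruuurruuur444, 2 further steps: ruuurruuur444 → ruuurruuurruuur444 → (answer).

ruuurruuurruuurruuur444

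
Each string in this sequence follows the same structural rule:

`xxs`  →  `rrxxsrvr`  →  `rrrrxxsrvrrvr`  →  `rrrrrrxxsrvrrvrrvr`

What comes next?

rrrrrrrrxxsrvrrvrrvrrvr

Every step adds rr to the front and rvr to the end of the previous string.
So the next term is rr·rrrrrrxxsrvrrvrrvr·rvr.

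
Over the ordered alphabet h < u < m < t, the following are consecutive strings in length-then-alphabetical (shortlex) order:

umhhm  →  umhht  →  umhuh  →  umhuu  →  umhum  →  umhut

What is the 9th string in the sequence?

Continuing the enumeration 3 steps past umhut: umhut → umhmh → umhmu → (answer).

umhmm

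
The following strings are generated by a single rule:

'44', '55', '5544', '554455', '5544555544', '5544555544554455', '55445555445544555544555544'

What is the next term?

554455554455445555445555445544555544554455

This is a Fibonacci-style word recurrence s(k) = s(k−1)·s(k−2): e.g. 55·44 = 5544.
The next term joins 55445555445544555544555544 and 5544555544554455.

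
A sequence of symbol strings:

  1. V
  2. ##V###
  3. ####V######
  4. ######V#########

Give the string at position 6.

##########V###############

Each term wraps the previous one in ## on the left and ### on the right.
From ######V#########, 2 further steps: ######V######### → ########V############ → (answer).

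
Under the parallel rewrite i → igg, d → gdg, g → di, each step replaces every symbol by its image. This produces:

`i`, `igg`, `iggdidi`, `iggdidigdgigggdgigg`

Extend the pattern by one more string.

iggdidigdgigggdgiggdigdgdiiggdididigdgdiiggdidi

Replace each of the 19 characters of iggdidigdgigggdgigg in place — igg di di gdg igg gdg igg di gdg di igg di di di gdg di igg di di — and concatenate.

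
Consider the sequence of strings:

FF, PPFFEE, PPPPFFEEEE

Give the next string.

Every step adds PP to the front and EE to the end of the previous string.
Applying this once more to PPPPFFEEEE:

PPPPPPFFEEEEEE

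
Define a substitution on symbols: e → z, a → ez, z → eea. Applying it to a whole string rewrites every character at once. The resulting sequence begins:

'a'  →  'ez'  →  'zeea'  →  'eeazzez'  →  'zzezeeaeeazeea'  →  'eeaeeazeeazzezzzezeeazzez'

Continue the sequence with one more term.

Rewriting the 25 symbols of eeaeeazeeazzezzzezeeazzez one by one yields z z ez z z ez eea z z ez eea eea z eea eea eea z eea z z ez eea eea z eea; concatenated:

zzezzzezeeazzezeeaeeazeeaeeaeeazeeazzezeeaeeazeea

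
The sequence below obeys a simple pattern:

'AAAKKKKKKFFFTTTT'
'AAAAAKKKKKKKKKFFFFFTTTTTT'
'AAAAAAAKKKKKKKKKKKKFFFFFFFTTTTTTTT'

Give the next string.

Each string has the form A^{2n-1} K^{3n} F^{2n-1} T^{2n}, where the shown terms are n = 2, 3, 4.
For the next term, n = 5, so the run lengths are 9, 15, 9, 10.

AAAAAAAAAKKKKKKKKKKKKKKKFFFFFFFFFTTTTTTTTTT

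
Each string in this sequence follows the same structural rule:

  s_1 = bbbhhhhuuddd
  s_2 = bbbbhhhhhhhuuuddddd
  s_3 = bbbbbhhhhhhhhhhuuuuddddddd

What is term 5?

Reading off run lengths: b runs 3, 4, 5; h runs 4, 7, 10; u runs 2, 3, 4; d runs 3, 5, 7 — each is linear in n, where the shown terms are n = 2, 3, 4.
For term 5, n = 6, so the run lengths are 7, 16, 6, 11.

bbbbbbbhhhhhhhhhhhhhhhhuuuuuuddddddddddd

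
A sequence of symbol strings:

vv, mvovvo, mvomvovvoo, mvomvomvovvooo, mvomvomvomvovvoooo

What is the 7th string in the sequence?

Every step adds mvo to the front and o to the end of the previous string.
From mvomvomvomvovvoooo, 2 further steps: mvomvomvomvovvoooo → mvomvomvomvomvovvooooo → (answer).

mvomvomvomvomvomvovvoooooo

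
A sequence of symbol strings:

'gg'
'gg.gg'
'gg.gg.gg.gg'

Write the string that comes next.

gg.gg.gg.gg.gg.gg.gg.gg

Every step duplicates the string with '.' between the halves.
So the next term is two copies of gg.gg.gg.gg with '.' between the halves.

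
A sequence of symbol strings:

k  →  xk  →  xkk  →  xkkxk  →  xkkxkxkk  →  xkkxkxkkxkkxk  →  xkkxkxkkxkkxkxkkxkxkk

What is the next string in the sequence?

xkkxkxkkxkkxkxkkxkxkkxkkxkxkkxkkxk

This is a Fibonacci-style word recurrence s(k) = s(k−1)·s(k−2): e.g. xk·k = xkk.
The next term joins xkkxkxkkxkkxkxkkxkxkk and xkkxkxkkxkkxk.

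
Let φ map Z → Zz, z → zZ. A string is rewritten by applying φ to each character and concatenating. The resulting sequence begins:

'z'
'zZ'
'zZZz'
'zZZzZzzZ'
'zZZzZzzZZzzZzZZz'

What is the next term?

Rewriting the 16 symbols of zZZzZzzZZzzZzZZz one by one yields zZ Zz Zz zZ Zz zZ zZ Zz Zz zZ zZ Zz zZ Zz Zz zZ; concatenated:

zZZzZzzZZzzZzZZzZzzZzZZzzZZzZzzZ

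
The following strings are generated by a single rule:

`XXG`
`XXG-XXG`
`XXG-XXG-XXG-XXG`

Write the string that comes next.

s(k+1) = s(k)·-·s(k) — each term doubles the last with '-' between the halves.
So the next term is two copies of XXG-XXG-XXG-XXG with '-' between the halves.

XXG-XXG-XXG-XXG-XXG-XXG-XXG-XXG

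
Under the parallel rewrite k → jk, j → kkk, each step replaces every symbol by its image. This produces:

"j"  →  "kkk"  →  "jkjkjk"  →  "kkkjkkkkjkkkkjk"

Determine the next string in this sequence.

Replace each of the 15 characters of kkkjkkkkjkkkkjk in place — jk jk jk kkk jk jk jk jk kkk jk jk jk jk kkk jk — and concatenate.

jkjkjkkkkjkjkjkjkkkkjkjkjkjkkkkjk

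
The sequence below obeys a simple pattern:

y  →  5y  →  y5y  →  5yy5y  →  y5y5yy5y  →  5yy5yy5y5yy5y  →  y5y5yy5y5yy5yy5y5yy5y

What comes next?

Each term (from the third on) is the two preceding terms concatenated in order: term 3 = y·5y = y5y.
So term 8 is 5yy5yy5y5yy5y·y5y5yy5y5yy5yy5y5yy5y.

5yy5yy5y5yy5yy5y5yy5y5yy5yy5y5yy5y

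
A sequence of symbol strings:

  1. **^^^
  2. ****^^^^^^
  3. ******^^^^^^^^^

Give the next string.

Reading off run lengths: * runs 2, 4, 6; ^ runs 3, 6, 9 — each is linear in n (n = 1, 2, …).
Setting n = 4 gives 8, 12 characters in each block.

********^^^^^^^^^^^^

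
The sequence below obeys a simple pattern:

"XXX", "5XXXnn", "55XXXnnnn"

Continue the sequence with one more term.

Every step adds 5 to the front and nn to the end of the previous string.
Applying this once more to 55XXXnnnn:

555XXXnnnnnn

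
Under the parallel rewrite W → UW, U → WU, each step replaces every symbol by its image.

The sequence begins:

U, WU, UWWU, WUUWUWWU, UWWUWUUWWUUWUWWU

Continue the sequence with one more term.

Replace each of the 16 characters of UWWUWUUWWUUWUWWU in place — WU UW UW WU UW WU WU UW UW WU WU UW WU UW UW WU — and concatenate.

WUUWUWWUUWWUWUUWUWWUWUUWWUUWUWWU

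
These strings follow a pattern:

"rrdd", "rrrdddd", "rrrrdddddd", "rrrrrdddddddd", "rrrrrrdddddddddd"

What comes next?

rrrrrrrdddddddddddd

The n-th term is n+1 r's then 2n d's (n = 1, 2, …).
Setting n = 6 gives 7, 12 characters in each block.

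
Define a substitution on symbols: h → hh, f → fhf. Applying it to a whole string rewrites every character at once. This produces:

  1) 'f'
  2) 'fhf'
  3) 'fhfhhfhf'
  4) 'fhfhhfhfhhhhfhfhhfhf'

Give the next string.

fhfhhfhfhhhhfhfhhfhfhhhhhhhhfhfhhfhfhhhhfhfhhfhf

Replace each of the 20 characters of fhfhhfhfhhhhfhfhhfhf in place — fhf hh fhf hh hh fhf hh fhf hh hh hh hh fhf hh fhf hh hh fhf hh fhf — and concatenate.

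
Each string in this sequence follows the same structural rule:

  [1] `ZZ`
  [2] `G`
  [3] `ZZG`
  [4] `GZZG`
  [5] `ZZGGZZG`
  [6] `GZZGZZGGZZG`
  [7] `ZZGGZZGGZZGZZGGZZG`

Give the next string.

GZZGZZGGZZGZZGGZZGGZZGZZGGZZG

Each term (from the third on) is the two preceding terms concatenated in order: term 3 = ZZ·G = ZZG.
The next term joins GZZGZZGGZZG and ZZGGZZGGZZGZZGGZZG.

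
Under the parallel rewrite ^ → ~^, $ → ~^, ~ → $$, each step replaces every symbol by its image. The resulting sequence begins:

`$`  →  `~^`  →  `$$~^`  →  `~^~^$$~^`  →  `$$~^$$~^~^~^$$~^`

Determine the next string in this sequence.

φ($$~^$$~^~^~^$$~^) expands symbol-by-symbol to ~^ ~^ $$ ~^ ~^ ~^ $$ ~^ $$ ~^ $$ ~^ ~^ ~^ $$ ~^; joining the 16 pieces gives the next term.

~^~^$$~^~^~^$$~^$$~^$$~^~^~^$$~^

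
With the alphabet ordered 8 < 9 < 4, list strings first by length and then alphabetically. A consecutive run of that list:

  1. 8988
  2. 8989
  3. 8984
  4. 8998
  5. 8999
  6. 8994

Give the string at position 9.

8944

Continuing the enumeration 3 steps past 8994: 8994 → 8948 → 8949 → (answer).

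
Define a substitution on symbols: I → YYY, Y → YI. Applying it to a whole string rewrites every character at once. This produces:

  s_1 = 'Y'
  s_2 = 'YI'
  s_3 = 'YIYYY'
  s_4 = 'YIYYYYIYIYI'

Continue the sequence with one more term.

YIYYYYIYIYIYIYYYYIYYYYIYYY

Expanding YIYYYYIYIYI: Y→YI, I→YYY, Y→YI, Y→YI, Y→YI, Y→YI, I→YYY, Y→YI, I→YYY, Y→YI, I→YYY. Concatenated: YI YYY YI YI YI YI YYY YI YYY YI YYY.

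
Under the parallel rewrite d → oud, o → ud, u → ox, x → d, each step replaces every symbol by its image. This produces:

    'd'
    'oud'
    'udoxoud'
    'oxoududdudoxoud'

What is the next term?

Rewriting the 15 symbols of oxoududdudoxoud one by one yields ud d ud ox oud ox oud oud ox oud ud d ud ox oud; concatenated:

uddudoxoudoxoudoudoxoududdudoxoud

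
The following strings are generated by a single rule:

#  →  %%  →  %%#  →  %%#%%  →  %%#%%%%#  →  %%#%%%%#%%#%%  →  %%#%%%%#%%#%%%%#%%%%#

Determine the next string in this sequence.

Each term (from the third on) is the previous term followed by the one before it: term 3 = %%·# = %%#.
Continuing: %%#%%%%#%%#%%%%#%%%%# · %%#%%%%#%%#%% gives term 8.

%%#%%%%#%%#%%%%#%%%%#%%#%%%%#%%#%%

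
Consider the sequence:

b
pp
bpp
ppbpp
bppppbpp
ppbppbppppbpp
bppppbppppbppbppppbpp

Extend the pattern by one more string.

This is a Fibonacci-style word recurrence s(k) = s(k−2)·s(k−1): e.g. b·pp = bpp.
Continuing: ppbppbppppbpp · bppppbppppbppbppppbpp gives term 8.

ppbppbppppbppbppppbppppbppbppppbpp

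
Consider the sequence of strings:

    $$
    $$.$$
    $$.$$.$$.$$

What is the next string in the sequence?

Every step duplicates the string with '.' between the halves.
So the next term is two copies of $$.$$.$$.$$ with '.' between the halves.

$$.$$.$$.$$.$$.$$.$$.$$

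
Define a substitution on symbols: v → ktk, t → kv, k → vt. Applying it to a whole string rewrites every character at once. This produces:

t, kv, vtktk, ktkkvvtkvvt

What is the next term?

Expanding ktkkvvtkvvt: k→vt, t→kv, k→vt, k→vt, v→ktk, v→ktk, t→kv, k→vt, v→ktk, v→ktk, t→kv. Concatenated: vt kv vt vt ktk ktk kv vt ktk ktk kv.

vtkvvtvtktkktkkvvtktkktkkv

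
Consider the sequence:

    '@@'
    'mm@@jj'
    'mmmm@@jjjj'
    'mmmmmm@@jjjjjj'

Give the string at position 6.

Every step adds mm to the front and jj to the end of the previous string.
From mmmmmm@@jjjjjj, 2 further steps: mmmmmm@@jjjjjj → mmmmmmmm@@jjjjjjjj → (answer).

mmmmmmmmmm@@jjjjjjjjjj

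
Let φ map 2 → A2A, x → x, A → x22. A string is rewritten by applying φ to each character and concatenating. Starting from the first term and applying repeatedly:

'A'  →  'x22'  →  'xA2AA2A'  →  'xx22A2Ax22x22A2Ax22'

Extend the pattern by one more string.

Applying the rule to each of the 19 symbols of xx22A2Ax22x22A2Ax22 gives the pieces x x A2A A2A x22 A2A x22 x A2A A2A x A2A A2A x22 A2A x22 x A2A A2A, which concatenate to the answer.

xxA2AA2Ax22A2Ax22xA2AA2AxA2AA2Ax22A2Ax22xA2AA2A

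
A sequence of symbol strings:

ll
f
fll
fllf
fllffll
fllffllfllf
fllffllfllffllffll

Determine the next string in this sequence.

fllffllfllffllffllfllffllfllf

Each term (from the third on) is the previous term followed by the one before it: term 3 = f·ll = fll.
Continuing: fllffllfllffllffll · fllffllfllf gives term 8.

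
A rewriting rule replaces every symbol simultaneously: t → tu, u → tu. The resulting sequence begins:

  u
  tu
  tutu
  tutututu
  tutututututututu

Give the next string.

tutututututututututututututututu

Applying the rule to each of the 16 symbols of tutututututututu gives the pieces tu tu tu tu tu tu tu tu tu tu tu tu tu tu tu tu, which concatenate to the answer.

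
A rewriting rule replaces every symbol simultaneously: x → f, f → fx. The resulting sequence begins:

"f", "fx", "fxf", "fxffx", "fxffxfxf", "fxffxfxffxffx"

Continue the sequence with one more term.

fxffxfxffxffxfxffxfxf

Replace each of the 13 characters of fxffxfxffxffx in place — fx f fx fx f fx f fx fx f fx fx f — and concatenate.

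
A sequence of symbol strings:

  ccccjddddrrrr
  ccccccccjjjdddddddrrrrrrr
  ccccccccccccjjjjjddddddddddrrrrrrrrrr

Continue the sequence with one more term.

ccccccccccccccccjjjjjjjdddddddddddddrrrrrrrrrrrrr

Term n consists of 4n c's, followed by 2n-1 j's, followed by 3n+1 d's, followed by 3n+1 r's (n = 1, 2, …).
Setting n = 4 gives 16, 7, 13, 13 characters in each block.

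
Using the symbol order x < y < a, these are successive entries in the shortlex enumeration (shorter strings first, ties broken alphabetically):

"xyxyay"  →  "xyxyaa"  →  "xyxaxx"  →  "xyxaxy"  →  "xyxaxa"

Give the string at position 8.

Stepping forward 3 times from xyxaxa: xyxaxa → xyxayx → xyxayy, then the target.

xyxaya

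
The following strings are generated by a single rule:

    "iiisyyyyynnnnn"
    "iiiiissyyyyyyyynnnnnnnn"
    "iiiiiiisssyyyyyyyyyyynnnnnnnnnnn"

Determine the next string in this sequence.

Reading off run lengths: i runs 3, 5, 7; s runs 1, 2, 3; y runs 5, 8, 11; n runs 5, 8, 11 — each is linear in n (n = 1, 2, …).
At n = 4 the blocks have lengths 9, 4, 14, 14.

iiiiiiiiissssyyyyyyyyyyyyyynnnnnnnnnnnnnn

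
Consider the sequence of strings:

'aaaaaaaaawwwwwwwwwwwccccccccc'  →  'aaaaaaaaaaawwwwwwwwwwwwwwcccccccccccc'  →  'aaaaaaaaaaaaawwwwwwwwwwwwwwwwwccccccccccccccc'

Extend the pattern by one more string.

Each string has the form a^{2n+3} w^{3n+2} c^{3n}, where the shown terms are n = 3, 4, 5.
Setting n = 6 gives 15, 20, 18 characters in each block.

aaaaaaaaaaaaaaawwwwwwwwwwwwwwwwwwwwcccccccccccccccccc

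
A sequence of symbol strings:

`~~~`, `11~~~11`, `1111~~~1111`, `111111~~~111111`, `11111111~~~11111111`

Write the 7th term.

Every step adds 11 to the front and 11 to the end of the previous string.
From 11111111~~~11111111, 2 further steps: 11111111~~~11111111 → 1111111111~~~1111111111 → (answer).

111111111111~~~111111111111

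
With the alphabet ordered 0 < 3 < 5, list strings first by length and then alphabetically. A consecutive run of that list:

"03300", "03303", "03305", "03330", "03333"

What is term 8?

03353

Advancing 3 positions from 03333 through 03333 → 03335 → 03350 reaches term 8.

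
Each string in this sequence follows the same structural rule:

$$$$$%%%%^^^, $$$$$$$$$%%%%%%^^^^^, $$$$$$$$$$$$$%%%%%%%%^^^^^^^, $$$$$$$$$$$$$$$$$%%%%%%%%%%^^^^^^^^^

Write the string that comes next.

$$$$$$$$$$$$$$$$$$$$$%%%%%%%%%%%%^^^^^^^^^^^

The n-th term is 4n+1 $'s then 2n+2 %'s then 2n+1 ^'s (n = 1, 2, …).
Setting n = 5 gives 21, 12, 11 characters in each block.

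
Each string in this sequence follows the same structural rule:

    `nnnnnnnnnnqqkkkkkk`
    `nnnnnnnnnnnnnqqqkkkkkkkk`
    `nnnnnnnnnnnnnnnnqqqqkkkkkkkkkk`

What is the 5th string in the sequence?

nnnnnnnnnnnnnnnnnnnnnnqqqqqqkkkkkkkkkkkkkk

Term n consists of 3n+1 n's, followed by n-1 q's, followed by 2n k's, where the shown terms are n = 3, 4, 5.
At n = 7 the blocks have lengths 22, 6, 14.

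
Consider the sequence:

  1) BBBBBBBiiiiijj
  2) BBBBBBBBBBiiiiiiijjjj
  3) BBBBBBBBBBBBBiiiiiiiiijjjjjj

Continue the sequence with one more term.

The n-th term is 3n+1 B's then 2n+1 i's then 2n-2 j's, where the shown terms are n = 2, 3, 4.
At n = 5 the blocks have lengths 16, 11, 8.

BBBBBBBBBBBBBBBBiiiiiiiiiiijjjjjjjj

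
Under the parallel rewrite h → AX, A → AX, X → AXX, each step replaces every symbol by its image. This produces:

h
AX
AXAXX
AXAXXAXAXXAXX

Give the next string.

AXAXXAXAXXAXXAXAXXAXAXXAXXAXAXXAXX

φ(AXAXXAXAXXAXX) expands symbol-by-symbol to AX AXX AX AXX AXX AX AXX AX AXX AXX AX AXX AXX; joining the 13 pieces gives the next term.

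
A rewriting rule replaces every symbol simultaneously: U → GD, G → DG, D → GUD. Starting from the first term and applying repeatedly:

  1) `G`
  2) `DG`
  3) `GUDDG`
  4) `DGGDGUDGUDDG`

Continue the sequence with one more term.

GUDDGDGGUDDGGDGUDDGGDGUDGUDDG

Rewriting each symbol of DGGDGUDGUDDG: D→GUD, G→DG, G→DG, D→GUD, G→DG, U→GD, D→GUD, G→DG, U→GD, D→GUD, D→GUD, G→DG, which concatenates to GUD DG DG GUD DG GD GUD DG GD GUD GUD DG.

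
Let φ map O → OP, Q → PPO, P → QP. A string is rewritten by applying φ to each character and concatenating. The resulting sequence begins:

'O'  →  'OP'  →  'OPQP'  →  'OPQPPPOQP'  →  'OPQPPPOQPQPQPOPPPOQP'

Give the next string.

OPQPPPOQPQPQPOPPPOQPPPOQPPPOQPOPQPQPQPOPPPOQP

Applying the rule to each of the 20 symbols of OPQPPPOQPQPQPOPPPOQP gives the pieces OP QP PPO QP QP QP OP PPO QP PPO QP PPO QP OP QP QP QP OP PPO QP, which concatenate to the answer.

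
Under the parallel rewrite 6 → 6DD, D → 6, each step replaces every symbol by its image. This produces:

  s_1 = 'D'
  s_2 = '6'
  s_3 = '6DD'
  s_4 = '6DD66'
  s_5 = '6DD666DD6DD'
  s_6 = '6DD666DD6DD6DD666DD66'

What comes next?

6DD666DD6DD6DD666DD666DD666DD6DD6DD666DD6DD

Applying the rule to each of the 21 symbols of 6DD666DD6DD6DD666DD66 gives the pieces 6DD 6 6 6DD 6DD 6DD 6 6 6DD 6 6 6DD 6 6 6DD 6DD 6DD 6 6 6DD 6DD, which concatenate to the answer.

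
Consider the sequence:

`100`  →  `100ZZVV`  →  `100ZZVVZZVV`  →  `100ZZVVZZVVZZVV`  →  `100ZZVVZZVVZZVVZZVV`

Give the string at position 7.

Every step adds ZZVV to the end: s(k+1) = s(k)·ZZVV.
From 100ZZVVZZVVZZVVZZVV, 2 further steps: 100ZZVVZZVVZZVVZZVV → 100ZZVVZZVVZZVVZZVVZZVV → (answer).

100ZZVVZZVVZZVVZZVVZZVVZZVV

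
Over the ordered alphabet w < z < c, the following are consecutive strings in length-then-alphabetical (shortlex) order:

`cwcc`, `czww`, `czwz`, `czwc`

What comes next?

czzw

Find the rightmost character of czwc below c, bump it to the next letter, and reset everything to its right to w.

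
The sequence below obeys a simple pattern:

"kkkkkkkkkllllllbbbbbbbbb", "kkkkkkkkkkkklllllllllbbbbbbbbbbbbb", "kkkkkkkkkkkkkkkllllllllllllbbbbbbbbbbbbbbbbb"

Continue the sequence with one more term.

Each string has the form k^{3n+3} l^{3n} b^{4n+1}, where the shown terms are n = 2, 3, 4.
For the next term, n = 5, so the run lengths are 18, 15, 21.

kkkkkkkkkkkkkkkkkklllllllllllllllbbbbbbbbbbbbbbbbbbbbb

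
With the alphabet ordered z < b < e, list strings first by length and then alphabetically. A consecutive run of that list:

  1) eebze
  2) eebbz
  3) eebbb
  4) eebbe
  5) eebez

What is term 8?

Advancing 3 positions from eebez through eebez → eebeb → eebee reaches term 8.

eeezz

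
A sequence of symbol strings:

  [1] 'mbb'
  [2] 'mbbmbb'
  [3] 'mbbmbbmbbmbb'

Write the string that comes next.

mbbmbbmbbmbbmbbmbbmbbmbb

s(k+1) = s(k)·s(k) — each term doubles the last.
So the next term is two copies of mbbmbbmbbmbb.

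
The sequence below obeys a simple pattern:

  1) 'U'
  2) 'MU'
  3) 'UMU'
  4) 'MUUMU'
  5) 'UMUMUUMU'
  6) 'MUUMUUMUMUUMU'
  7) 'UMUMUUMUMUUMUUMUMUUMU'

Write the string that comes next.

MUUMUUMUMUUMUUMUMUUMUMUUMUUMUMUUMU

This is a Fibonacci-style word recurrence s(k) = s(k−2)·s(k−1): e.g. U·MU = UMU.
The next term joins MUUMUUMUMUUMU and UMUMUUMUMUUMUUMUMUUMU.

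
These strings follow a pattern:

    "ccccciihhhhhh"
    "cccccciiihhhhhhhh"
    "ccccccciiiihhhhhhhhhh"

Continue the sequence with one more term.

cccccccciiiiihhhhhhhhhhhh

The n-th term is n+2 c's then n-1 i's then 2n h's, where the shown terms are n = 3, 4, 5.
For the next term, n = 6, so the run lengths are 8, 5, 12.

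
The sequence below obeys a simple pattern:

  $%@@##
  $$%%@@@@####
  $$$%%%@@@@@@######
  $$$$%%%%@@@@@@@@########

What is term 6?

$$$$$$%%%%%%@@@@@@@@@@@@############

Each string has the form $^{n} %^{n} @^{2n} #^{2n} (n = 1, 2, …).
For term 6, n = 6, so the run lengths are 6, 6, 12, 12.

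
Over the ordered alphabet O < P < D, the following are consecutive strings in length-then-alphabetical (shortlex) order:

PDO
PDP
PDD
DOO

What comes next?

The successor of DOO increments the rightmost position that isn't already D and resets every position after it to O.

DOP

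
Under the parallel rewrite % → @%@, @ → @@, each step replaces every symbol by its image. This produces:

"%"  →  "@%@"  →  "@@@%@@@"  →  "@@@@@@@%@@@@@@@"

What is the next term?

@@@@@@@@@@@@@@@%@@@@@@@@@@@@@@@

φ(@@@@@@@%@@@@@@@) expands symbol-by-symbol to @@ @@ @@ @@ @@ @@ @@ @%@ @@ @@ @@ @@ @@ @@ @@; joining the 15 pieces gives the next term.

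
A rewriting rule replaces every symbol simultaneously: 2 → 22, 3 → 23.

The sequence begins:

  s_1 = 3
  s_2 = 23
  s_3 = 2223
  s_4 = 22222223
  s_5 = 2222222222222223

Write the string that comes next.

Replace each of the 16 characters of 2222222222222223 in place — 22 22 22 22 22 22 22 22 22 22 22 22 22 22 22 23 — and concatenate.

22222222222222222222222222222223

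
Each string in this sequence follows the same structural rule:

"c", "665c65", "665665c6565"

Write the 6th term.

665665665665665c6565656565

Each term wraps the previous one in 665 on the left and 65 on the right.
From 665665c6565, 3 further steps: 665665c6565 → 665665665c656565 → 665665665665c65656565 → (answer).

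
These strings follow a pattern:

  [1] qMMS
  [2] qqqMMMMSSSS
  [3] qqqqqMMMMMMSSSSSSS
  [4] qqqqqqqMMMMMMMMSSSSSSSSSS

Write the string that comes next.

qqqqqqqqqMMMMMMMMMMSSSSSSSSSSSSS

Term n consists of 2n-1 q's, followed by 2n M's, followed by 3n-2 S's (n = 1, 2, …).
For the next term, n = 5, so the run lengths are 9, 10, 13.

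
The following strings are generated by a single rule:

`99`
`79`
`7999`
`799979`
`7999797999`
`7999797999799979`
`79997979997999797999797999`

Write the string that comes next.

From term 3 onward, concatenate the last term with the second-to-last: 79·99 = 7999, 7999·79 = 799979, …
The next term joins 79997979997999797999797999 and 7999797999799979.

799979799979997979997979997999797999799979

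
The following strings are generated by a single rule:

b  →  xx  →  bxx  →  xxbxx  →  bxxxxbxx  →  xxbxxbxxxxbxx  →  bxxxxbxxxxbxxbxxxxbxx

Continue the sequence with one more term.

xxbxxbxxxxbxxbxxxxbxxxxbxxbxxxxbxx

This is a Fibonacci-style word recurrence s(k) = s(k−2)·s(k−1): e.g. b·xx = bxx.
Continuing: xxbxxbxxxxbxx · bxxxxbxxxxbxxbxxxxbxx gives term 8.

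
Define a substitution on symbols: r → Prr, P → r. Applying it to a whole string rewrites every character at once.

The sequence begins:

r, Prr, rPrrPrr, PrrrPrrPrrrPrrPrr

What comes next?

Applying the rule to each of the 17 symbols of PrrrPrrPrrrPrrPrr gives the pieces r Prr Prr Prr r Prr Prr r Prr Prr Prr r Prr Prr r Prr Prr, which concatenate to the answer.

rPrrPrrPrrrPrrPrrrPrrPrrPrrrPrrPrrrPrrPrr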